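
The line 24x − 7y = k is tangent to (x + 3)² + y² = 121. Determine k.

k = −347 or k = 203

The line touches the circle iff its distance from (−3, 0) is 11:
|24·(−3) − 7·0 − k| / √625 = 11
|k − (−72)| = 11·25, so k = 203 or k = −347.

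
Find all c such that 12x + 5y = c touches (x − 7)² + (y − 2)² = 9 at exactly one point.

c = 55 or c = 133

The line touches the circle iff its distance from (7, 2) is 3:
|12·7 + 5·2 − c| / √169 = 3
|c − (94)| = 3·13, so c = 133 or c = 55.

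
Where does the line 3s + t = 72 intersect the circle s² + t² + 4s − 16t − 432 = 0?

(18, 18) and (20, 12)

Express t = −3s + 72 and substitute into the circle:
10s² − 380s + 3600 = 0  ⟹  s² − 38s + 360 = 0
s = 20 or s = 18, giving (20, 12) and (18, 18).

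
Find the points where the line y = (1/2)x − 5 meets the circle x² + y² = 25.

(0, −5) and (4, −3)

Express y = (−10 + x)/2 and substitute into the circle:
5x² − 20x = 0  ⟹  x² − 4x = 0
x = 4 or x = 0, giving (4, −3) and (0, −5).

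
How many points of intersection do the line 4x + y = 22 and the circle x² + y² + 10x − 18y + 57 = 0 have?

d² = (4·(−5) + 1·9 − (22))²/17 = 1089/17; r² = 49.
Since d² > r², the line lies outside the circle.

0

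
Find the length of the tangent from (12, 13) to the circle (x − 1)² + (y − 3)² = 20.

√201

Centre (1, 3), r² = 20. |PO|² = (11)² + (10)² = 221.
By the tangent–radius right angle, tangent length = √(|PO|² − r²) = √201.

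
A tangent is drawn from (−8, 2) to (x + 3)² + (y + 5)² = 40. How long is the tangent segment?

√34

With centre O = (−3, −5), |OP|² = 74 and r² = 40.
Power of the point: PT² = |PO|² − r² = 34, so PT = √34.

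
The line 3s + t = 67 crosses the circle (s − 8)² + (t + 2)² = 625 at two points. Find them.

Substitute t = −3s + 67:
10s² − 430s + 4200 = 0  ⟹  s² − 43s + 420 = 0
s = 28 or s = 15, giving (28, −17) and (15, 22).

(15, 22) and (28, −17)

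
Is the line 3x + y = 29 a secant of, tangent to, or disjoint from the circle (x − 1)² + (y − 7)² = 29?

d² = (3·1 + 1·7 − (29))²/10 = 361/10; r² = 29.
Since d² > r², the line lies outside the circle.

disjoint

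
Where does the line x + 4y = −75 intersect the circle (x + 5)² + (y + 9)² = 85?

Express y = (−75 − x)/4 and substitute into the circle:
17x² + 238x + 561 = 0  ⟹  x² + 14x + 33 = 0
x = −3 or x = −11, giving (−3, −18) and (−11, −16).

(−11, −16) and (−3, −18)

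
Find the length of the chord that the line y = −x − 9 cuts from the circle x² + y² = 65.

7√2

The distance from (0, 0) to the line is 9/√2, and r² = 65.
Chord = 2√(r² − d²) = 2·√(49/2) = 7√2.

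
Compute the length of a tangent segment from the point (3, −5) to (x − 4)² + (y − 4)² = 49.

With centre O = (4, 4), |OP|² = 82 and r² = 49.
Power of the point: PT² = |PO|² − r² = 33, so PT = √33.

√33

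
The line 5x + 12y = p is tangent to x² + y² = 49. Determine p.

p = −91 or p = 91

For a tangent, require d(centre, line) = r = 7.
|5·0 + 12·0 − p| / √169 = 7
|p| = 7·13, so p = 91 or p = −91.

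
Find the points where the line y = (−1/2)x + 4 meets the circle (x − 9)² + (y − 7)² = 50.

From the line, y = (8 − x)/2. Substituting:
5x² − 60x + 160 = 0  ⟹  x² − 12x + 32 = 0
x = 8 or x = 4, giving (8, 0) and (4, 2).

(4, 2) and (8, 0)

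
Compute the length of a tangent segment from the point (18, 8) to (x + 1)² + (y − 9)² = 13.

The centre is (−1, 9) and r = √13. The square of the distance from P to the centre is 361 + 1 = 362.
The tangent meets the radius at right angles, so tangent² = |PO|² − r² = 362 − 13 = 349.

√349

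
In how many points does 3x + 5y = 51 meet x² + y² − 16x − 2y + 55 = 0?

Substituting the line into the circle gives 34x² − 676x + 3466 = 0.
Discriminant = (−676)² − 4·34·(3466) = −14400 < 0.
No real roots: the line does not meet the circle.

0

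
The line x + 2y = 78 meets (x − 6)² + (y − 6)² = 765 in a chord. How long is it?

6√5

Centre (6, 6), r² = 765. Perpendicular distance d from centre to line = |−60| / √5 = 60/√5.
Half the chord is √(r² − d²) = √(45), so the full chord is 6√5.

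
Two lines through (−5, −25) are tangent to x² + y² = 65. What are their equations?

Let a tangent through (−5, −25) have slope m. Its distance from (0, 0) must equal √65:
[m·(5) − (25)]² = 65(m² + 1)
4m² + 25m − 56 = 0, so m = −8 or m = 7/4.
Through (−5, −25) these give 8x + y = −65 and 7x − 4y = 65.

8x + y = −65 and 7x − 4y = 65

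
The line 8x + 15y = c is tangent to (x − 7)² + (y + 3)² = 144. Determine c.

c = −193 or c = 215

Tangency holds when the distance from the centre (7, −3) to the line equals the radius 12:
|8·7 + 15·(−3) − c| / √289 = 12
|c − (11)| = 12·17, so c = 215 or c = −193.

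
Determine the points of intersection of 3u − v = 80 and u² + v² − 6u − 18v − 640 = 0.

(24, −8) and (30, 10)

Express v = 3u − 80 and substitute into the circle:
10u² − 540u + 7200 = 0  ⟹  u² − 54u + 720 = 0
u = 30 or u = 24, giving (30, 10) and (24, −8).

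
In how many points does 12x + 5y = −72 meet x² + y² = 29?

d² = (12·0 + 5·0 − (−72))²/169 = 5184/169; r² = 29.
Since d² > r², the line lies outside the circle.

0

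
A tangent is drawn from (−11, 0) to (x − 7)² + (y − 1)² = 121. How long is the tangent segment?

2√51

Centre (7, 1), r² = 121. |PO|² = (−18)² + (−1)² = 325.
The tangent meets the radius at right angles, so tangent² = |PO|² − r² = 325 − 121 = 204.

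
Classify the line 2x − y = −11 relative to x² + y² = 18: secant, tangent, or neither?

neither

Substituting the line into the circle gives 5x² + 44x + 103 = 0.
Δ = 1936 − 2060 = −124.
No real roots: the line does not meet the circle.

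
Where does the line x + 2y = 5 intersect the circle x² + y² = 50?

(−5, 5) and (7, −1)

From the line, y = (5 − x)/2. Substituting:
5x² − 10x − 175 = 0  ⟹  x² − 2x − 35 = 0
x = 7 or x = −5, giving (7, −1) and (−5, 5).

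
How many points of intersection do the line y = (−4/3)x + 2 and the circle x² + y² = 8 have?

2

d² = (4·0 + 3·0 − (6))²/25 = 36/25; r² = 8.
Since d² < r², the line cuts the circle twice.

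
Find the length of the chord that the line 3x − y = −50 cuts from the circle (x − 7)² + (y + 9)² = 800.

8√10

Centre (7, −9), r² = 800. Perpendicular distance d from centre to line = |80| / √10 = 80/√10.
Chord = 2√(r² − d²) = 2·√(160) = 8√10.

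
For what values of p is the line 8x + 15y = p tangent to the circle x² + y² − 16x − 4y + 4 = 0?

The line touches the circle iff its distance from (8, 2) is 8:
|8·8 + 15·2 − p| / √289 = 8
|p − (94)| = 8·17, so p = 230 or p = −42.

p = −42 or p = 230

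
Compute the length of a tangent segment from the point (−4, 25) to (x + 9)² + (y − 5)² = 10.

Centre (−9, 5), r² = 10. |PO|² = (5)² + (20)² = 425.
The tangent meets the radius at right angles, so tangent² = |PO|² − r² = 425 − 10 = 415.

√415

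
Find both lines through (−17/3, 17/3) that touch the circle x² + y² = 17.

x + 4y = 17 and 4x + y = −17

Write the tangent as mx − y + (17/3 − m·(−17/3)) = 0 and set its distance from the centre to √17:
(17/3m − (−17/3))² = 17(m² + 1)
4m² + 17m + 4 = 0, so m = −1/4 or m = −4.
Through (−17/3, 17/3) these give x + 4y = 17 and 4x + y = −17.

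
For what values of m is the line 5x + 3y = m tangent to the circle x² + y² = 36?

m = ±6√34

For a tangent, require d(centre, line) = r = 6.
|5·0 + 3·0 − m| / √34 = 6
|m| = 6√34.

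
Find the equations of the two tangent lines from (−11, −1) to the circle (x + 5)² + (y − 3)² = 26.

Let a tangent through (−11, −1) have slope m. Its distance from (−5, 3) must equal √26:
(6m − (4))² = 26(m² + 1)
5m² − 24m − 5 = 0, so m = 5 or m = −1/5.
Through (−11, −1) these give 5x − y = −54 and x + 5y = −16.

5x − y = −54 and x + 5y = −16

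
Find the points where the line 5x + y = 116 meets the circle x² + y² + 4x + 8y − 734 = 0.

(21, 11) and (25, −9)

Substitute y = −5x + 116:
26x² − 1196x + 13650 = 0  ⟹  x² − 46x + 525 = 0
x = 25 or x = 21, giving (25, −9) and (21, 11).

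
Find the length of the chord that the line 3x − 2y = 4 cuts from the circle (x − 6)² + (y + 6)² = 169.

Substitute y = (−4 + 3x)/2:
13x² − 468 = 0  ⟹  x² − 36 = 0
x = 6 or x = −6, giving (6, 7) and (−6, −11).
Chord length = distance between (6, 7) and (−6, −11) = √468 = 6√13.

6√13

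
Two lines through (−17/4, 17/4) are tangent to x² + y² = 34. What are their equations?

Write the tangent as mx − y + (17/4 − m·(−17/4)) = 0 and set its distance from the centre to √34:
(17/4m − (−17/4))² = 34(m² + 1)
15m² − 34m + 15 = 0, so m = 3/5 or m = 5/3.
With m = 3/5: 3x − 5y = −34. With m = 5/3: 5x − 3y = −34.

3x − 5y = −34 and 5x − 3y = −34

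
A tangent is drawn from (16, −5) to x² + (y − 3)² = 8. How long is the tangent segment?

The centre is (0, 3) and r = 2√2. The square of the distance from P to the centre is 256 + 64 = 320.
By the tangent–radius right angle, tangent length = √(|PO|² − r²) = √312 = 2√78.

2√78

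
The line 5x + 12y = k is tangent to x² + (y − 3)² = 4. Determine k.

Tangency holds when the distance from the centre (0, 3) to the line equals the radius 2:
|5·0 + 12·3 − k| / √169 = 2
|k − (36)| = 2·13, so k = 62 or k = 10.

k = 10 or k = 62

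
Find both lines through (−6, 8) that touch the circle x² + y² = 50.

Write the tangent as mx − y + (8 − m·(−6)) = 0 and set its distance from the centre to 5√2:
[m·(6) − (−8)]² = 50(m² + 1)
7m² − 48m − 7 = 0, so m = 7 or m = −1/7.
Through (−6, 8) these give 7x − y = −50 and x + 7y = 50.

7x − y = −50 and x + 7y = 50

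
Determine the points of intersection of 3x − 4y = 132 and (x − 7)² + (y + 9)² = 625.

(0, −33) and (32, −9)

From the line, y = (−132 + 3x)/4. Substituting:
25x² − 800x = 0  ⟹  x² − 32x = 0
x = 32 or x = 0, giving (32, −9) and (0, −33).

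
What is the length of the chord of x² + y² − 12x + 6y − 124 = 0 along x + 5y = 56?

Substitute y = (56 − x)/5:
26x² − 442x + 1716 = 0  ⟹  x² − 17x + 66 = 0
x = 11 or x = 6, giving (11, 9) and (6, 10).
Chord length = distance between (11, 9) and (6, 10) = √26 = √26.

√26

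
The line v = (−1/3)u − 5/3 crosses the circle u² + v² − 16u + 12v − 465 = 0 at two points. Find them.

(−14, 3) and (31, −12)

Substitute v = (−5 − u)/3:
10u² − 170u − 4340 = 0  ⟹  u² − 17u − 434 = 0
u = 31 or u = −14, giving (31, −12) and (−14, 3).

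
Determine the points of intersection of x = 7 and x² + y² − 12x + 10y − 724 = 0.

(7, −33) and (7, 23)

The line gives x = 7. Substituting into the circle:
y² + 10y − 759 = 0
y = 23 or y = −33, giving (7, 23) and (7, −33).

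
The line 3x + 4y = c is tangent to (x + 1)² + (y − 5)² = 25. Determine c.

For a tangent, require d(centre, line) = r = 5.
|3·(−1) + 4·5 − c| / √25 = 5
|c − (17)| = 5·5, so c = 42 or c = −8.

c = −8 or c = 42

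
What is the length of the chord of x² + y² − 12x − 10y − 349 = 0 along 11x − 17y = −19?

2√410

Substitute y = (19 + 11x)/17:
410x² − 4920x − 103730 = 0  ⟹  x² − 12x − 253 = 0
x = 23 or x = −11, giving (23, 16) and (−11, −6).
Chord length = distance between (23, 16) and (−11, −6) = √1640 = 2√410.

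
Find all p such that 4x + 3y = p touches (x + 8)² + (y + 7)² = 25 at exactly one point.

Tangency holds when the distance from the centre (−8, −7) to the line equals the radius 5:
|4·(−8) + 3·(−7) − p| / √25 = 5
|p − (−53)| = 5·5, so p = −28 or p = −78.

p = −78 or p = −28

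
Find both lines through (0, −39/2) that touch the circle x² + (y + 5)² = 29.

5x − 2y = 39 and 5x + 2y = −39

Write the tangent as mx − y + (−39/2 − m·(0)) = 0 and set its distance from the centre to √29:
(0m − (29/2))² = 29(m² + 1)
4m² − 25 = 0, so m = 5/2 or m = −5/2.
Through (0, −39/2) these give 5x − 2y = 39 and 5x + 2y = −39.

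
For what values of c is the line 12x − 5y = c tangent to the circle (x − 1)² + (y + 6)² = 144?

c = −114 or c = 198

The line touches the circle iff its distance from (1, −6) is 12:
|12·1 − 5·(−6) − c| / √169 = 12
|c − (42)| = 12·13, so c = 198 or c = −114.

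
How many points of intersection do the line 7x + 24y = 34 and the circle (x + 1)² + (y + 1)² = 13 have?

2

Centre (−1, −1), r² = 13. Distance² from centre to line = (−65)²/625 = 169/25.
Since d² < r², the line cuts the circle twice.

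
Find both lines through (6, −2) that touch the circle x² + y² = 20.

2x + y = 10 and x − 2y = 10

Let a tangent through (6, −2) have slope m. Its distance from (0, 0) must equal 2√5:
[m·(−6) − (2)]² = 20(m² + 1)
2m² + 3m − 2 = 0, so m = −2 or m = 1/2.
Through (6, −2) these give 2x + y = 10 and x − 2y = 10.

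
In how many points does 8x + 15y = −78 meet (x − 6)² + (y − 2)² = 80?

d² = (8·6 + 15·2 − (−78))²/289 = 24336/289; r² = 80.
Since d² > r², the line lies outside the circle.

0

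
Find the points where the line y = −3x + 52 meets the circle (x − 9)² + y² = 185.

From the line, y = −3x + 52. Substituting:
10x² − 330x + 2600 = 0  ⟹  x² − 33x + 260 = 0
x = 20 or x = 13, giving (20, −8) and (13, 13).

(13, 13) and (20, −8)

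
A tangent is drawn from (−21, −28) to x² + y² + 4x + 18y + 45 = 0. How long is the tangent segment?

Centre (−2, −9), r² = 40. |PO|² = (−19)² + (−19)² = 722.
Power of the point: PT² = |PO|² − r² = 682, so PT = √682.

√682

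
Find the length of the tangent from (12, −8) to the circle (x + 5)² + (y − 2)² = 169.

With centre O = (−5, 2), |OP|² = 389 and r² = 169.
By the tangent–radius right angle, tangent length = √(|PO|² − r²) = √220 = 2√55.

2√55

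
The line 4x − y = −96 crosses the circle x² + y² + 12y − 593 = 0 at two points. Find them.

(−25, −4) and (−23, 4)

Substitute y = 4x + 96:
17x² + 816x + 9775 = 0  ⟹  x² + 48x + 575 = 0
x = −23 or x = −25, giving (−23, 4) and (−25, −4).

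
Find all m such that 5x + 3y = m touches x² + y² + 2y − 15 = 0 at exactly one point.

For a tangent, require d(centre, line) = r = 4.
|5·0 + 3·(−1) − m| / √34 = 4
|m − (−3)| = 4√34.

m = −3 ± 4√34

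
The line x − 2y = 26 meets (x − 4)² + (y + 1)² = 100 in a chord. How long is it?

Centre (4, −1), r² = 100. Perpendicular distance d from centre to line = |−20| / √5 = 20/√5.
Half the chord is √(r² − d²) = √(20), so the full chord is 4√5.

4√5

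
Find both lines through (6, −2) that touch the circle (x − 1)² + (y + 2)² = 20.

Let a tangent through (6, −2) have slope m. Its distance from (1, −2) must equal 2√5:
(−5m − (0))² = 20(m² + 1)
m² − 4 = 0, so m = −2 or m = 2.
Through (6, −2) these give 2x + y = 10 and 2x − y = 14.

2x + y = 10 and 2x − y = 14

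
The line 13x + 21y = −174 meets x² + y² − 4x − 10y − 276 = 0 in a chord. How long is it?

The distance from (2, 5) to the line is 305/√610, and r² = 305.
Chord = 2√(r² − d²) = 2·√(305/2) = √610.

√610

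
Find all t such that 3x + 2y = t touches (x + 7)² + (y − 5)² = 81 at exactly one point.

t = −11 ± 9√13

The line touches the circle iff its distance from (−7, 5) is 9:
|3·(−7) + 2·5 − t| / √13 = 9
|t − (−11)| = 9√13.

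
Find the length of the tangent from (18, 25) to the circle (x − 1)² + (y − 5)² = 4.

The centre is (1, 5) and r = 2. The square of the distance from P to the centre is 289 + 400 = 689.
Power of the point: PT² = |PO|² − r² = 685, so PT = √685.

√685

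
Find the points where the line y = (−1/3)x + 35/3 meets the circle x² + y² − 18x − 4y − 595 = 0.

Substitute y = (35 − x)/3:
10x² − 220x − 4550 = 0  ⟹  x² − 22x − 455 = 0
x = 35 or x = −13, giving (35, 0) and (−13, 16).

(−13, 16) and (35, 0)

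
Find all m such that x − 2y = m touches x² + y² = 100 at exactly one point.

Tangency holds when the distance from the centre (0, 0) to the line equals the radius 10:
|1·0 − 2·0 − m| / √5 = 10
|m| = 10√5.

m = ±10√5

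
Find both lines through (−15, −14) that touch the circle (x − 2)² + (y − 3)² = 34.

3x − 5y = 25 and 5x − 3y = −33

A line y − (−14) = m(x − (−15)) is tangent when its distance from (2, 3) is √34:
(17m − (17))² = 34(m² + 1)
15m² − 34m + 15 = 0, so m = 3/5 or m = 5/3.
Through (−15, −14) these give 3x − 5y = 25 and 5x − 3y = −33.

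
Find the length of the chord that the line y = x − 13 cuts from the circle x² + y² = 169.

Express y = x − 13 and substitute into the circle:
2x² − 26x = 0  ⟹  x² − 13x = 0
x = 13 or x = 0, giving (13, 0) and (0, −13).
|(13, 0) − (0, −13)| = √((13)² + (13)²) = 13√2.

13√2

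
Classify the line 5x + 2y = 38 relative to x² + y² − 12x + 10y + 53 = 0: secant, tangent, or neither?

Substituting the line into the circle gives 29x² − 528x + 2416 = 0.
Δ = 278784 − 280256 = −1472.
No real roots: the line does not meet the circle.

neither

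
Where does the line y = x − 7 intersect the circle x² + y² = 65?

(−1, −8) and (8, 1)

From the line, y = x − 7. Substituting:
2x² − 14x − 16 = 0  ⟹  x² − 7x − 8 = 0
x = 8 or x = −1, giving (8, 1) and (−1, −8).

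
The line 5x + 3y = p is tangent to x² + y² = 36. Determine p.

The line touches the circle iff its distance from (0, 0) is 6:
|5·0 + 3·0 − p| / √34 = 6
|p| = 6√34.

p = ±6√34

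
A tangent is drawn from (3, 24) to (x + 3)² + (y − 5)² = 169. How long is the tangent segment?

2√57

Centre (−3, 5), r² = 169. |PO|² = (6)² + (19)² = 397.
Power of the point: PT² = |PO|² − r² = 228, so PT = 2√57.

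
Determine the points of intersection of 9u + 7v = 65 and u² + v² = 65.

(1, 8) and (8, −1)

From the line, v = (65 − 9u)/7. Substituting:
130u² − 1170u + 1040 = 0  ⟹  u² − 9u + 8 = 0
u = 8 or u = 1, giving (8, −1) and (1, 8).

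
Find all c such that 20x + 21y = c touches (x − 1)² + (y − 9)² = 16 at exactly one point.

c = 93 or c = 325

Tangency holds when the distance from the centre (1, 9) to the line equals the radius 4:
|20·1 + 21·9 − c| / √841 = 4
|c − (209)| = 4·29, so c = 325 or c = 93.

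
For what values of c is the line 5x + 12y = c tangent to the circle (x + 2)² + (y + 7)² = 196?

The line touches the circle iff its distance from (−2, −7) is 14:
|5·(−2) + 12·(−7) − c| / √169 = 14
|c − (−94)| = 14·13, so c = 88 or c = −276.

c = −276 or c = 88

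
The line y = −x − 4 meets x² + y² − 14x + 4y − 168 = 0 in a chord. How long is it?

The distance from (7, −2) to the line is 9/√2, and r² = 221.
Half the chord is √(r² − d²) = √(361/2), so the full chord is 19√2.

19√2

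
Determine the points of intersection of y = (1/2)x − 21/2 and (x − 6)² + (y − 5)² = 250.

(1, −10) and (21, 0)

Substitute y = (−21 + x)/2:
5x² − 110x + 105 = 0  ⟹  x² − 22x + 21 = 0
x = 21 or x = 1, giving (21, 0) and (1, −10).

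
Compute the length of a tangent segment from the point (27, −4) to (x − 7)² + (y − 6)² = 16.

22

The centre is (7, 6) and r = 4. The square of the distance from P to the centre is 400 + 100 = 500.
Power of the point: PT² = |PO|² − r² = 484, so PT = 22.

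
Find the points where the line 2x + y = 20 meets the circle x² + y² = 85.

(7, 6) and (9, 2)

From the line, y = −2x + 20. Substituting:
5x² − 80x + 315 = 0  ⟹  x² − 16x + 63 = 0
x = 9 or x = 7, giving (9, 2) and (7, 6).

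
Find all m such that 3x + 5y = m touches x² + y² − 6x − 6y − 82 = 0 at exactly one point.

m = 24 ± 10√34

For a tangent, require d(centre, line) = r = 10.
|3·3 + 5·3 − m| / √34 = 10
|m − (24)| = 10√34.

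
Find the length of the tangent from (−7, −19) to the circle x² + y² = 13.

√397

Centre (0, 0), r² = 13. |PO|² = (−7)² + (−19)² = 410.
The tangent meets the radius at right angles, so tangent² = |PO|² − r² = 410 − 13 = 397.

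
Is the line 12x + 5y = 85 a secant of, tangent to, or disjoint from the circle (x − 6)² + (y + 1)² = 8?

Centre (6, −1), r² = 8. Distance² from centre to line = (−18)²/169 = 324/169.
Since d² < r², the line cuts the circle twice.

secant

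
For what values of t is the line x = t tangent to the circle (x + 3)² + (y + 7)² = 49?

t = −10 or t = 4

Tangency holds when the distance from the centre (−3, −7) to the line equals the radius 7:
|1·(−3) + 0·(−7) − t| / √1 = 7
|t − (−3)| = 7, so t = 4 or t = −10.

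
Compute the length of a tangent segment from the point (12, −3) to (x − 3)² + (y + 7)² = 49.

Centre (3, −7), r² = 49. |PO|² = (9)² + (4)² = 97.
The tangent meets the radius at right angles, so tangent² = |PO|² − r² = 97 − 49 = 48.

4√3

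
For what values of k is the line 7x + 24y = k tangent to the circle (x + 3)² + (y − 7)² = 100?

The line touches the circle iff its distance from (−3, 7) is 10:
|7·(−3) + 24·7 − k| / √625 = 10
|k − (147)| = 10·25, so k = 397 or k = −103.

k = −103 or k = 397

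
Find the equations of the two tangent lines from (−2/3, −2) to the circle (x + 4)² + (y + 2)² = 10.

Write the tangent as mx − y + (−2 − m·(−2/3)) = 0 and set its distance from the centre to √10:
[m·(−10/3) − (0)]² = 10(m² + 1)
m² − 9 = 0, so m = 3 or m = −3.
Through (−2/3, −2) these give 3x − y = 0 and 3x + y = −4.

3x − y = 0 and 3x + y = −4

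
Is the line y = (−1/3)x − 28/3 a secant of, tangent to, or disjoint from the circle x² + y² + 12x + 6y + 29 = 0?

Centre (−6, −3), r² = 16. Distance² from centre to line = (13)²/10 = 169/10.
Since d² > r², the line lies outside the circle.

disjoint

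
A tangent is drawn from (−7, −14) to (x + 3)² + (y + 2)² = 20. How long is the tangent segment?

The centre is (−3, −2) and r = 2√5. The square of the distance from P to the centre is 16 + 144 = 160.
Power of the point: PT² = |PO|² − r² = 140, so PT = 2√35.

2√35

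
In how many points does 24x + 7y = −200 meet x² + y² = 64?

1

d² = (24·0 + 7·0 − (−200))²/625 = 64; r² = 64.
Since d² = r², the line is tangent.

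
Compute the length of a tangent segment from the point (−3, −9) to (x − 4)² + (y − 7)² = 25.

With centre O = (4, 7), |OP|² = 305 and r² = 25.
By the tangent–radius right angle, tangent length = √(|PO|² − r²) = √280 = 2√70.

2√70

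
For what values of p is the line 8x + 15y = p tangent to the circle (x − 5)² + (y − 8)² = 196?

The line touches the circle iff its distance from (5, 8) is 14:
|8·5 + 15·8 − p| / √289 = 14
|p − (160)| = 14·17, so p = 398 or p = −78.

p = −78 or p = 398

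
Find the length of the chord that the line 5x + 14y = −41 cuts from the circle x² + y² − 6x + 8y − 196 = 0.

Centre (3, −4), r² = 221. Perpendicular distance d from centre to line = |0| / √221 = 0/√221.
Half the chord is √(r² − d²) = √(221), so the full chord is 2√221.

2√221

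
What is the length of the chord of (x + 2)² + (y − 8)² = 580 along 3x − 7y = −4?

6√58

The distance from (−2, 8) to the line is 58/√58, and r² = 580.
Half the chord is √(r² − d²) = √(522), so the full chord is 6√58.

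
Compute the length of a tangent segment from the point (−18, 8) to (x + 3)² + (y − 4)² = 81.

4√10

Centre (−3, 4), r² = 81. |PO|² = (−15)² + (4)² = 241.
Power of the point: PT² = |PO|² − r² = 160, so PT = 4√10.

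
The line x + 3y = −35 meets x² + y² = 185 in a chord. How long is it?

5√10

Centre (0, 0), r² = 185. Perpendicular distance d from centre to line = |35| / √10 = 35/√10.
Chord = 2√(r² − d²) = 2·√(125/2) = 5√10.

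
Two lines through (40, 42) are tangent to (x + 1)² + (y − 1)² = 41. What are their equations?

Let a tangent through (40, 42) have slope m. Its distance from (−1, 1) must equal √41:
[m·(−41) − (−41)]² = 41(m² + 1)
20m² − 41m + 20 = 0, so m = 4/5 or m = 5/4.
Through (40, 42) these give 4x − 5y = −50 and 5x − 4y = 32.

4x − 5y = −50 and 5x − 4y = 32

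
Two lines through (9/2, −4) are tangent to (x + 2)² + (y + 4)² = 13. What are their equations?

2x + 3y = −3 and 2x − 3y = 21

A line y − (−4) = m(x − (9/2)) is tangent when its distance from (−2, −4) is √13:
(−13/2m − (0))² = 13(m² + 1)
9m² − 4 = 0, so m = −2/3 or m = 2/3.
With m = −2/3: 2x + 3y = −3. With m = 2/3: 2x − 3y = 21.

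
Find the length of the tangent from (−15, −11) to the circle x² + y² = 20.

√326

With centre O = (0, 0), |OP|² = 346 and r² = 20.
By the tangent–radius right angle, tangent length = √(|PO|² − r²) = √326.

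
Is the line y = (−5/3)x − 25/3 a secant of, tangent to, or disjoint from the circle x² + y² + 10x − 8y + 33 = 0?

Substituting the line into the circle gives 34x² + 460x + 1522 = 0.
Δ = 211600 − 206992 = 4608.
Two real roots: the line is a secant.

secant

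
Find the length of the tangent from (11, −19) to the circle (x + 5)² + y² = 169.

8√7

The centre is (−5, 0) and r = 13. The square of the distance from P to the centre is 256 + 361 = 617.
By the tangent–radius right angle, tangent length = √(|PO|² − r²) = √448 = 8√7.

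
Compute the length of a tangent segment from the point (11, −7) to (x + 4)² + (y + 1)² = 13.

2√62

The centre is (−4, −1) and r = √13. The square of the distance from P to the centre is 225 + 36 = 261.
By the tangent–radius right angle, tangent length = √(|PO|² − r²) = √248 = 2√62.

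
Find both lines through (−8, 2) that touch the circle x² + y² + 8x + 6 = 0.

A line y − (2) = m(x − (−8)) is tangent when its distance from (−4, 0) is √10:
[m·(4) − (−2)]² = 10(m² + 1)
3m² + 8m − 3 = 0, so m = 1/3 or m = −3.
Through (−8, 2) these give x − 3y = −14 and 3x + y = −22.

x − 3y = −14 and 3x + y = −22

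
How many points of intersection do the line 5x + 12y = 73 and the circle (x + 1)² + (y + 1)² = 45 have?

Centre (−1, −1), r² = 45. Distance² from centre to line = (−90)²/169 = 8100/169.
Since d² > r², the line lies outside the circle.

0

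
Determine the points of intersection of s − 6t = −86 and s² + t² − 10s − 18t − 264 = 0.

(−14, 12) and (22, 18)

Substitute t = (86 + s)/6:
37s² − 296s − 11396 = 0  ⟹  s² − 8s − 308 = 0
s = 22 or s = −14, giving (22, 18) and (−14, 12).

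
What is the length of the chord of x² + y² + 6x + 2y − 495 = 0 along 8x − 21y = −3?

The distance from (−3, −1) to the line is 0/√505, and r² = 505.
Chord = 2√(r² − d²) = 2·√(505) = 2√505.

2√505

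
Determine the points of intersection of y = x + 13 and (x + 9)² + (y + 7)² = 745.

Express y = x + 13 and substitute into the circle:
2x² + 58x − 264 = 0  ⟹  x² + 29x − 132 = 0
x = 4 or x = −33, giving (4, 17) and (−33, −20).

(−33, −20) and (4, 17)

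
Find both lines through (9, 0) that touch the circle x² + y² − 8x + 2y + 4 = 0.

2x + 3y = 18 and 3x − 2y = 27

Write the tangent as mx − y + (0 − m·(9)) = 0 and set its distance from the centre to √13:
[m·(−5) − (−1)]² = 13(m² + 1)
6m² − 5m − 6 = 0, so m = −2/3 or m = 3/2.
Through (9, 0) these give 2x + 3y = 18 and 3x − 2y = 27.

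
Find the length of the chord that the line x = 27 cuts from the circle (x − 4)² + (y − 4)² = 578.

Centre (4, 4), r² = 578. Perpendicular distance d from centre to line = |−23| / √1 = 23.
Half the chord is √(r² − d²) = √(49), so the full chord is 14.

14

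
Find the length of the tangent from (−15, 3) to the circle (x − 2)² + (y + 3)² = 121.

The centre is (2, −3) and r = 11. The square of the distance from P to the centre is 289 + 36 = 325.
By the tangent–radius right angle, tangent length = √(|PO|² − r²) = √204 = 2√51.

2√51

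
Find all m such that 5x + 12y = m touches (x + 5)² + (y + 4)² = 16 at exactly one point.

m = −125 or m = −21

The line touches the circle iff its distance from (−5, −4) is 4:
|5·(−5) + 12·(−4) − m| / √169 = 4
|m − (−73)| = 4·13, so m = −21 or m = −125.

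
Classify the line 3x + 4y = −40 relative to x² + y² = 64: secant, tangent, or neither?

Substituting the line into the circle gives 25x² + 240x + 576 = 0.
Δ = 57600 − 57600 = 0.
A repeated root: the line is tangent.

tangent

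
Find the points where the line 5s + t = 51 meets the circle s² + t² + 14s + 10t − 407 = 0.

Express t = −5s + 51 and substitute into the circle:
26s² − 546s + 2704 = 0  ⟹  s² − 21s + 104 = 0
s = 13 or s = 8, giving (13, −14) and (8, 11).

(8, 11) and (13, −14)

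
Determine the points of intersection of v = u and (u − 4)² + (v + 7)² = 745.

(−20, −20) and (17, 17)

Substitute v = u:
2u² + 6u − 680 = 0  ⟹  u² + 3u − 340 = 0
u = 17 or u = −20, giving (17, 17) and (−20, −20).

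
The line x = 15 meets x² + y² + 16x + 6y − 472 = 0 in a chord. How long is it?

8

The distance from (−8, −3) to the line is 23, and r² = 545.
Chord = 2√(r² − d²) = 2·√(16) = 8.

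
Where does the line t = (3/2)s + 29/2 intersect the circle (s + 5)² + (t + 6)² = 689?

Substitute t = (29 + 3s)/2:
13s² + 286s − 975 = 0  ⟹  s² + 22s − 75 = 0
s = 3 or s = −25, giving (3, 19) and (−25, −23).

(−25, −23) and (3, 19)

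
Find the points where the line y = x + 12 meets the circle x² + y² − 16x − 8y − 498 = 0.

(−15, −3) and (15, 27)

Substitute y = x + 12:
2x² − 450 = 0  ⟹  x² − 225 = 0
x = 15 or x = −15, giving (15, 27) and (−15, −3).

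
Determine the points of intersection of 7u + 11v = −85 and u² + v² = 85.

From the line, v = (−85 − 7u)/11. Substituting:
170u² + 1190u − 3060 = 0  ⟹  u² + 7u − 18 = 0
u = 2 or u = −9, giving (2, −9) and (−9, −2).

(−9, −2) and (2, −9)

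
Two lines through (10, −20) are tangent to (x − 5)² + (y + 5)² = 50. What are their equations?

x + y = −10 and 7x − y = 90

Write the tangent as mx − y + (−20 − m·(10)) = 0 and set its distance from the centre to 5√2:
[m·(−5) − (15)]² = 50(m² + 1)
m² − 6m − 7 = 0, so m = −1 or m = 7.
Through (10, −20) these give x + y = −10 and 7x − y = 90.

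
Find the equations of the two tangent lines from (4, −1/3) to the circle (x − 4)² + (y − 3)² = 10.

x − 3y = 5 and x + 3y = 3

A line y − (−1/3) = m(x − (4)) is tangent when its distance from (4, 3) is √10:
[m·(0) − (10/3)]² = 10(m² + 1)
9m² − 1 = 0, so m = 1/3 or m = −1/3.
Through (4, −1/3) these give x − 3y = 5 and x + 3y = 3.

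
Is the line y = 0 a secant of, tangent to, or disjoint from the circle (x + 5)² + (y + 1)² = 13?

secant

Substituting the line into the circle gives x² + 10x + 13 = 0.
Discriminant = (10)² − 4·1·(13) = 48 > 0.
Two real roots: the line is a secant.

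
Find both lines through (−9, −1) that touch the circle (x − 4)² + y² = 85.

7x − 6y = −57 and 6x + 7y = −61

Let a tangent through (−9, −1) have slope m. Its distance from (4, 0) must equal √85:
(13m − (1))² = 85(m² + 1)
42m² − 13m − 42 = 0, so m = 7/6 or m = −6/7.
With m = 7/6: 7x − 6y = −57. With m = −6/7: 6x + 7y = −61.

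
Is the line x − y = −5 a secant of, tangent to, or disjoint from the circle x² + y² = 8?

disjoint

Substituting the line into the circle gives 2x² + 10x + 17 = 0.
Δ = 100 − 136 = −36.
No real roots: the line does not meet the circle.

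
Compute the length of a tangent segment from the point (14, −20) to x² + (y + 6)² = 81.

√311

With centre O = (0, −6), |OP|² = 392 and r² = 81.
The tangent meets the radius at right angles, so tangent² = |PO|² − r² = 392 − 81 = 311.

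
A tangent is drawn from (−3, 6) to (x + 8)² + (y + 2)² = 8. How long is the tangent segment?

The centre is (−8, −2) and r = 2√2. The square of the distance from P to the centre is 25 + 64 = 89.
The tangent meets the radius at right angles, so tangent² = |PO|² − r² = 89 − 8 = 81.

9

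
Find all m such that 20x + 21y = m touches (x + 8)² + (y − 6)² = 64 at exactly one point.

For a tangent, require d(centre, line) = r = 8.
|20·(−8) + 21·6 − m| / √841 = 8
|m − (−34)| = 8·29, so m = 198 or m = −266.

m = −266 or m = 198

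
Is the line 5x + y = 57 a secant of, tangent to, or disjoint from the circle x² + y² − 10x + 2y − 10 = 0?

Substituting the line into the circle gives 26x² − 590x + 3353 = 0.
Discriminant = (−590)² − 4·26·(3353) = −612 < 0.
No real roots: the line does not meet the circle.

disjoint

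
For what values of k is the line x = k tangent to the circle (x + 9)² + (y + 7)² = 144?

The line touches the circle iff its distance from (−9, −7) is 12:
|1·(−9) + 0·(−7) − k| / √1 = 12
|k − (−9)| = 12, so k = 3 or k = −21.

k = −21 or k = 3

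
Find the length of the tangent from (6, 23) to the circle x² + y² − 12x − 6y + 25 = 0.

With centre O = (6, 3), |OP|² = 400 and r² = 20.
The tangent meets the radius at right angles, so tangent² = |PO|² − r² = 400 − 20 = 380.

2√95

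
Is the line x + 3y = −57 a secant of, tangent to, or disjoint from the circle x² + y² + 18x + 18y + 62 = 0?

d² = (1·(−9) + 3·(−9) − (−57))²/10 = 441/10; r² = 100.
Since d² < r², the line cuts the circle twice.

secant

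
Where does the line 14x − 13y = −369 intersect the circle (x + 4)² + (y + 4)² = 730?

Substitute y = (369 + 14x)/13:
365x² + 13140x + 56575 = 0  ⟹  x² + 36x + 155 = 0
x = −5 or x = −31, giving (−5, 23) and (−31, −5).

(−31, −5) and (−5, 23)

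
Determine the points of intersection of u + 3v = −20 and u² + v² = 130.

Express v = (−20 − u)/3 and substitute into the circle:
10u² + 40u − 770 = 0  ⟹  u² + 4u − 77 = 0
u = 7 or u = −11, giving (7, −9) and (−11, −3).

(−11, −3) and (7, −9)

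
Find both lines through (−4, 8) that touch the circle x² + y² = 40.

A line y − (8) = m(x − (−4)) is tangent when its distance from (0, 0) is 2√10:
[m·(4) − (−8)]² = 40(m² + 1)
3m² − 8m − 3 = 0, so m = −1/3 or m = 3.
With m = −1/3: x + 3y = 20. With m = 3: 3x − y = −20.

x + 3y = 20 and 3x − y = −20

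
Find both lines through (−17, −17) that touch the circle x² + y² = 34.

Write the tangent as mx − y + (−17 − m·(−17)) = 0 and set its distance from the centre to √34:
[m·(17) − (17)]² = 34(m² + 1)
15m² − 34m + 15 = 0, so m = 3/5 or m = 5/3.
With m = 3/5: 3x − 5y = 34. With m = 5/3: 5x − 3y = −34.

3x − 5y = 34 and 5x − 3y = −34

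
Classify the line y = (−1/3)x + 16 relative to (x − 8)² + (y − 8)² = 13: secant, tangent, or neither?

neither

Centre (8, 8), r² = 13. Distance² from centre to line = (−16)²/10 = 128/5.
Since d² > r², the line lies outside the circle.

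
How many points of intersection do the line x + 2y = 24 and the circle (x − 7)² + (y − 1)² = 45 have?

1

Centre (7, 1), r² = 45. Distance² from centre to line = (−15)²/5 = 45.
Since d² = r², the line is tangent.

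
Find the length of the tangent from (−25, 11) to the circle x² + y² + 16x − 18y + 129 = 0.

With centre O = (−8, 9), |OP|² = 293 and r² = 16.
Power of the point: PT² = |PO|² − r² = 277, so PT = √277.

√277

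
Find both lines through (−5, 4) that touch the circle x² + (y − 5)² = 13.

Let a tangent through (−5, 4) have slope m. Its distance from (0, 5) must equal √13:
[m·(5) − (1)]² = 13(m² + 1)
6m² − 5m − 6 = 0, so m = −2/3 or m = 3/2.
With m = −2/3: 2x + 3y = 2. With m = 3/2: 3x − 2y = −23.

2x + 3y = 2 and 3x − 2y = −23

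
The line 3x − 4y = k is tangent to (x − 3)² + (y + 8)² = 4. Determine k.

k = 31 or k = 51

The line touches the circle iff its distance from (3, −8) is 2:
|3·3 − 4·(−8) − k| / √25 = 2
|k − (41)| = 2·5, so k = 51 or k = 31.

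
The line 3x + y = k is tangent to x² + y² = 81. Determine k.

Tangency holds when the distance from the centre (0, 0) to the line equals the radius 9:
|3·0 + 1·0 − k| / √10 = 9
|k| = 9√10.

k = ±9√10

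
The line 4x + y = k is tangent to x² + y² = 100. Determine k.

k = ±10√17

The line touches the circle iff its distance from (0, 0) is 10:
|4·0 + 1·0 − k| / √17 = 10
|k| = 10√17.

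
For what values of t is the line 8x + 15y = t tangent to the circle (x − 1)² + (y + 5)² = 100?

Tangency holds when the distance from the centre (1, −5) to the line equals the radius 10:
|8·1 + 15·(−5) − t| / √289 = 10
|t − (−67)| = 10·17, so t = 103 or t = −237.

t = −237 or t = 103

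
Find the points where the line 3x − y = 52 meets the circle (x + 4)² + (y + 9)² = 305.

Substitute y = 3x − 52:
10x² − 250x + 1560 = 0  ⟹  x² − 25x + 156 = 0
x = 13 or x = 12, giving (13, −13) and (12, −16).

(12, −16) and (13, −13)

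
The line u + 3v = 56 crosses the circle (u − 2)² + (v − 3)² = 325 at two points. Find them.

Express v = (56 − u)/3 and substitute into the circle:
10u² − 130u − 680 = 0  ⟹  u² − 13u − 68 = 0
u = 17 or u = −4, giving (17, 13) and (−4, 20).

(−4, 20) and (17, 13)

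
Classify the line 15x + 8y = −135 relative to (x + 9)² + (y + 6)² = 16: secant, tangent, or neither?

secant

d² = (15·(−9) + 8·(−6) − (−135))²/289 = 2304/289; r² = 16.
Since d² < r², the line cuts the circle twice.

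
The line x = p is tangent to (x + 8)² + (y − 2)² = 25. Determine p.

The line touches the circle iff its distance from (−8, 2) is 5:
|1·(−8) + 0·2 − p| / √1 = 5
|p − (−8)| = 5, so p = −3 or p = −13.

p = −13 or p = −3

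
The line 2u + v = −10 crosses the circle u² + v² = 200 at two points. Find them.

From the line, v = −2u − 10. Substituting:
5u² + 40u − 100 = 0  ⟹  u² + 8u − 20 = 0
u = 2 or u = −10, giving (2, −14) and (−10, 10).

(−10, 10) and (2, −14)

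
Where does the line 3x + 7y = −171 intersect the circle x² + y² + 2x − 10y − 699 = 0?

(−15, −18) and (−8, −21)

Express y = (−171 − 3x)/7 and substitute into the circle:
58x² + 1334x + 6960 = 0  ⟹  x² + 23x + 120 = 0
x = −8 or x = −15, giving (−8, −21) and (−15, −18).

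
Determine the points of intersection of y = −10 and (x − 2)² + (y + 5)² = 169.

(−10, −10) and (14, −10)

From the line, y = −10. Substituting:
x² − 4x − 140 = 0
x = 14 or x = −10, giving (14, −10) and (−10, −10).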